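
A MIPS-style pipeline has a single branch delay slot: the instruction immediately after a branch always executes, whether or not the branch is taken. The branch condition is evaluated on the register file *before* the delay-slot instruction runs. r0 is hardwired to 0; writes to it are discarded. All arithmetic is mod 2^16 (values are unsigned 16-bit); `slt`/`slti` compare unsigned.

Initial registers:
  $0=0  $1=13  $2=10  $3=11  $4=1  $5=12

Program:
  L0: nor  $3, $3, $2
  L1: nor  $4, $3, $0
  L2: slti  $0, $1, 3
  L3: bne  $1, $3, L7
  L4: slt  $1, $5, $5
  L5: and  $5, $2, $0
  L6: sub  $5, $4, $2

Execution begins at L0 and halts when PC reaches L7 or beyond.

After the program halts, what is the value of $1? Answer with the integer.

[0] nor  $3, $3, $2  →  {$0:0, $1:13, $2:10, $3:65524, $4:1, $5:12}
[1] nor  $4, $3, $0  →  {$0:0, $1:13, $2:10, $3:65524, $4:11, $5:12}
[2] slti  $0, $1, 3  →  {$0:0, $1:13, $2:10, $3:65524, $4:11, $5:12}
[3] bne  $1, $3, L7  →  {$0:0, $1:13, $2:10, $3:65524, $4:11, $5:12}  ⟨branch taken⟩
[4] slt  $1, $5, $5  →  {$0:0, $1:0, $2:10, $3:65524, $4:11, $5:12}

0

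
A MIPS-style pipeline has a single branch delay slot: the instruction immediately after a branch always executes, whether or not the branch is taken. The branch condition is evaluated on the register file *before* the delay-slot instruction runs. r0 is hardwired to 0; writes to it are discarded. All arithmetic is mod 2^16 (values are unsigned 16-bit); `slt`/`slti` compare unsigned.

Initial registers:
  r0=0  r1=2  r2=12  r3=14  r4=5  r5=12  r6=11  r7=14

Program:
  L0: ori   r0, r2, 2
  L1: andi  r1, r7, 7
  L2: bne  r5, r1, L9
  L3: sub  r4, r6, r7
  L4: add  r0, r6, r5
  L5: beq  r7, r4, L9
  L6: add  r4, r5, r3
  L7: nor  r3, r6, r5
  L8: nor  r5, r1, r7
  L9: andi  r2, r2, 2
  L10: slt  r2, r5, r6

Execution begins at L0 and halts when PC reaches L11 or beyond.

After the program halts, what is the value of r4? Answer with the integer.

65533

[0] ori   r0, r2, 2  →  {r0:0, r1:2, r2:12, r3:14, r4:5, r5:12, r6:11, r7:14}
[1] andi  r1, r7, 7  →  {r0:0, r1:6, r2:12, r3:14, r4:5, r5:12, r6:11, r7:14}
[2] bne  r5, r1, L9  →  {r0:0, r1:6, r2:12, r3:14, r4:5, r5:12, r6:11, r7:14}  ⟨branch taken⟩
[3] sub  r4, r6, r7  →  {r0:0, r1:6, r2:12, r3:14, r4:65533, r5:12, r6:11, r7:14}
[9] andi  r2, r2, 2  →  {r0:0, r1:6, r2:0, r3:14, r4:65533, r5:12, r6:11, r7:14}
[10] slt  r2, r5, r6  →  {r0:0, r1:6, r2:0, r3:14, r4:65533, r5:12, r6:11, r7:14}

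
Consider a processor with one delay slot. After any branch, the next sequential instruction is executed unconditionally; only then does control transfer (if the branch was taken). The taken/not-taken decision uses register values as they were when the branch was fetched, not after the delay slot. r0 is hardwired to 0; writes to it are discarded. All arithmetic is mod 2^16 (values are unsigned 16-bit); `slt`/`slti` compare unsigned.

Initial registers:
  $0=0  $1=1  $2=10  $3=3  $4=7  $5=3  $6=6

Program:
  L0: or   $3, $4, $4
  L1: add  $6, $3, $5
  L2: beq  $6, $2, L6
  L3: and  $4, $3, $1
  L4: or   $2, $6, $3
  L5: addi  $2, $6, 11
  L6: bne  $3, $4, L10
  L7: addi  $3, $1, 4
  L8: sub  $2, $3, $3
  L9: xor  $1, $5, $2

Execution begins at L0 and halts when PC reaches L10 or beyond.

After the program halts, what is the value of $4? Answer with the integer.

1

  step pc=0: or   $3, $4, $4  regs=(0,1,10,7,7,3,6)
  step pc=1: add  $6, $3, $5  regs=(0,1,10,7,7,3,10)
  step pc=2: beq  $6, $2, L6  cond=T  regs=(0,1,10,7,7,3,10)
  step pc=3: and  $4, $3, $1  regs=(0,1,10,7,1,3,10)
  step pc=6: bne  $3, $4, L10  cond=T  regs=(0,1,10,7,1,3,10)
  step pc=7: addi  $3, $1, 4  regs=(0,1,10,5,1,3,10)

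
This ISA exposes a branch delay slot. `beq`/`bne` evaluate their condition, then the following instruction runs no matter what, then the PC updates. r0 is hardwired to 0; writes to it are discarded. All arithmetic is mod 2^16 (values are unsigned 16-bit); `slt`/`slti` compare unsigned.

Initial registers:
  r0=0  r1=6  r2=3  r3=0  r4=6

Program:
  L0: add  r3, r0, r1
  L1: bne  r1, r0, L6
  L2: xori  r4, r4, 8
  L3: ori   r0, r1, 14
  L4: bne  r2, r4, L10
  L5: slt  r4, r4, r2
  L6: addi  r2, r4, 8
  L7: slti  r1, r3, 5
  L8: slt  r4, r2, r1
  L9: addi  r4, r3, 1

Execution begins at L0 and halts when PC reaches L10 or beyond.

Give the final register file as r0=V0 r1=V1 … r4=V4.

  step pc=0: add  r3, r0, r1  regs=(0,6,3,6,6)
  step pc=1: bne  r1, r0, L6  cond=T  regs=(0,6,3,6,6)
  step pc=2: xori  r4, r4, 8  regs=(0,6,3,6,14)
  step pc=6: addi  r2, r4, 8  regs=(0,6,22,6,14)
  step pc=7: slti  r1, r3, 5  regs=(0,0,22,6,14)
  step pc=8: slt  r4, r2, r1  regs=(0,0,22,6,0)
  step pc=9: addi  r4, r3, 1  regs=(0,0,22,6,7)

r0=0 r1=0 r2=22 r3=6 r4=7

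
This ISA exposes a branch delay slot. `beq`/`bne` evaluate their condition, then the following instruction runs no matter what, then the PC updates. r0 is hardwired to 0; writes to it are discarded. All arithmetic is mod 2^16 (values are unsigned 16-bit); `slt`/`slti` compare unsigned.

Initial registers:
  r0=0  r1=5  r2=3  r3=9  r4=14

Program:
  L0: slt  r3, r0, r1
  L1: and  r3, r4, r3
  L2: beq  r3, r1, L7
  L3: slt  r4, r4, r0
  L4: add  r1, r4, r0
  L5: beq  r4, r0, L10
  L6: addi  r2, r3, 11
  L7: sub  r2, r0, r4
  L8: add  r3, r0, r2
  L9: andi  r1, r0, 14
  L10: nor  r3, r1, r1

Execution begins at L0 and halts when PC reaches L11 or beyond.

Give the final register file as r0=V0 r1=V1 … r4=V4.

r0=0 r1=0 r2=11 r3=65535 r4=0

PC=0  slt  r3, r0, r1        | r0=0 r1=5 r2=3 r3=1 r4=14
PC=1  and  r3, r4, r3        | r0=0 r1=5 r2=3 r3=0 r4=14
PC=2  beq  r3, r1, L7        | r0=0 r1=5 r2=3 r3=0 r4=14  [not taken]
PC=3  slt  r4, r4, r0        | r0=0 r1=5 r2=3 r3=0 r4=0
PC=4  add  r1, r4, r0        | r0=0 r1=0 r2=3 r3=0 r4=0
PC=5  beq  r4, r0, L10       | r0=0 r1=0 r2=3 r3=0 r4=0  [TAKEN]
PC=6  addi  r2, r3, 11       | r0=0 r1=0 r2=11 r3=0 r4=0
PC=10 nor  r3, r1, r1        | r0=0 r1=0 r2=11 r3=65535 r4=0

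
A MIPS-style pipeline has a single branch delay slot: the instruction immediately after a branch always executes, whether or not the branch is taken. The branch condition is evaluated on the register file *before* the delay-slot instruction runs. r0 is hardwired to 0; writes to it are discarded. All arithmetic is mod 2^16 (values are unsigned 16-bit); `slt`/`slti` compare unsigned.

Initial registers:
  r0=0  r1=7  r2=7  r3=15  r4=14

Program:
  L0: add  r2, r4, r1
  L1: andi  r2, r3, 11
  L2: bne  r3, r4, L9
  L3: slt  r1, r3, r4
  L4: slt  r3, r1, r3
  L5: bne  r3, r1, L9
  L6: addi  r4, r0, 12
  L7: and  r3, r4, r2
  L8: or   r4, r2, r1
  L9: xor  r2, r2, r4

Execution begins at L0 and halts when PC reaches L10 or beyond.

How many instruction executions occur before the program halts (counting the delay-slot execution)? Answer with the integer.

5

#0 add  r2, r4, r1 ; 0/7/21/15/14
#1 andi  r2, r3, 11 ; 0/7/11/15/14
#2 bne  r3, r4, L9 ; 0/7/11/15/14 ; →target
#3 slt  r1, r3, r4 ; 0/0/11/15/14
#9 xor  r2, r2, r4 ; 0/0/5/15/14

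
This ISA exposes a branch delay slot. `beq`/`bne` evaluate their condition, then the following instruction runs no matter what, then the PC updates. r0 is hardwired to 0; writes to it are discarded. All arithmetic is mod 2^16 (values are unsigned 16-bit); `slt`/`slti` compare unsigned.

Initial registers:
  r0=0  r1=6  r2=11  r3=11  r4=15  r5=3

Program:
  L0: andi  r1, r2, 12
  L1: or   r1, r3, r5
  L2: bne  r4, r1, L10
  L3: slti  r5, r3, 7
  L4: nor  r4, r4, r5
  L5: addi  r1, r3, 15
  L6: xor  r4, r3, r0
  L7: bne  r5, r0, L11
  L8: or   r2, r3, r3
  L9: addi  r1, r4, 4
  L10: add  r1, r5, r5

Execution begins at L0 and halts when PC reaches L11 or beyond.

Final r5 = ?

#0 andi  r1, r2, 12 ; 0/8/11/11/15/3
#1 or   r1, r3, r5 ; 0/11/11/11/15/3
#2 bne  r4, r1, L10 ; 0/11/11/11/15/3 ; →target
#3 slti  r5, r3, 7 ; 0/11/11/11/15/0
#10 add  r1, r5, r5 ; 0/0/11/11/15/0

0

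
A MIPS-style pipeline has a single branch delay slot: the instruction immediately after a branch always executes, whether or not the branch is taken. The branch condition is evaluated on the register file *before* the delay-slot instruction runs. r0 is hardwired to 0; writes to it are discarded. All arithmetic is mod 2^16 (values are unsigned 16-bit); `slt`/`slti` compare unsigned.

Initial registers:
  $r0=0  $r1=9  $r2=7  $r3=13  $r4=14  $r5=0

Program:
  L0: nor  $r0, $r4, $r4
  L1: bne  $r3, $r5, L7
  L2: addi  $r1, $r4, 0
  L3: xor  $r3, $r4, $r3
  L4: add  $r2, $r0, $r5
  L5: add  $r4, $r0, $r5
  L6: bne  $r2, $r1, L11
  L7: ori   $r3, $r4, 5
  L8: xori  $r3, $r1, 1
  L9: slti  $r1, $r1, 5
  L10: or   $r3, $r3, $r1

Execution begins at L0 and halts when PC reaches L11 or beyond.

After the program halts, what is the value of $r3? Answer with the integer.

15

#0 nor  $r0, $r4, $r4 ; 0/9/7/13/14/0
#1 bne  $r3, $r5, L7 ; 0/9/7/13/14/0 ; →target
#2 addi  $r1, $r4, 0 ; 0/14/7/13/14/0
#7 ori   $r3, $r4, 5 ; 0/14/7/15/14/0
#8 xori  $r3, $r1, 1 ; 0/14/7/15/14/0
#9 slti  $r1, $r1, 5 ; 0/0/7/15/14/0
#10 or   $r3, $r3, $r1 ; 0/0/7/15/14/0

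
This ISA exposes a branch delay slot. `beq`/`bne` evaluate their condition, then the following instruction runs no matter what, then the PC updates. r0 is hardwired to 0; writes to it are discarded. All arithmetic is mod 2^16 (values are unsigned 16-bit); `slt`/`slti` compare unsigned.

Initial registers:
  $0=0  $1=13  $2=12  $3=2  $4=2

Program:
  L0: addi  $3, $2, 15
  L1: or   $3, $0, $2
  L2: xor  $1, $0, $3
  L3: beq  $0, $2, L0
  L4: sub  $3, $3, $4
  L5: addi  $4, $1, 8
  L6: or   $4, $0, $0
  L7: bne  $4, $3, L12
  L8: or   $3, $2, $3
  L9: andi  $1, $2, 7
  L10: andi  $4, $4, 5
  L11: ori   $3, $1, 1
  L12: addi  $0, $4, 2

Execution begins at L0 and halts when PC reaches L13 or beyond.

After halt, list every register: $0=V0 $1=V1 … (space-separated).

$0=0 $1=12 $2=12 $3=14 $4=0

#0 addi  $3, $2, 15 ; 0/13/12/27/2
#1 or   $3, $0, $2 ; 0/13/12/12/2
#2 xor  $1, $0, $3 ; 0/12/12/12/2
#3 beq  $0, $2, L0 ; 0/12/12/12/2 ; →fallthru
#4 sub  $3, $3, $4 ; 0/12/12/10/2
#5 addi  $4, $1, 8 ; 0/12/12/10/20
#6 or   $4, $0, $0 ; 0/12/12/10/0
#7 bne  $4, $3, L12 ; 0/12/12/10/0 ; →target
#8 or   $3, $2, $3 ; 0/12/12/14/0
#12 addi  $0, $4, 2 ; 0/12/12/14/0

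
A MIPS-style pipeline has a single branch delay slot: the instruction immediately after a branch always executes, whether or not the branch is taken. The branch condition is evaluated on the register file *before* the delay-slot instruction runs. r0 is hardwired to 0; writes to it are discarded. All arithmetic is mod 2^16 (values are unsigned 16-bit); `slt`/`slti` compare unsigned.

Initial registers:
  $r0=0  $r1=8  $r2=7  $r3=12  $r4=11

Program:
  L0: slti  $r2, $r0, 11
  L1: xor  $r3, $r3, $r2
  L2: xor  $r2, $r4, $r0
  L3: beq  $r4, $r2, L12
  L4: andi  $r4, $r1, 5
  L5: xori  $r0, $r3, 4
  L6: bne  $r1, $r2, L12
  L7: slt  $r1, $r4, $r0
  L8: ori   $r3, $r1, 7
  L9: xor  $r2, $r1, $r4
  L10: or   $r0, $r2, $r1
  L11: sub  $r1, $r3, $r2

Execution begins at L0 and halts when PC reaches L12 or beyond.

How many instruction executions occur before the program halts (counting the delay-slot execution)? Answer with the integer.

5

  step pc=0: slti  $r2, $r0, 11  regs=(0,8,1,12,11)
  step pc=1: xor  $r3, $r3, $r2  regs=(0,8,1,13,11)
  step pc=2: xor  $r2, $r4, $r0  regs=(0,8,11,13,11)
  step pc=3: beq  $r4, $r2, L12  cond=T  regs=(0,8,11,13,11)
  step pc=4: andi  $r4, $r1, 5  regs=(0,8,11,13,0)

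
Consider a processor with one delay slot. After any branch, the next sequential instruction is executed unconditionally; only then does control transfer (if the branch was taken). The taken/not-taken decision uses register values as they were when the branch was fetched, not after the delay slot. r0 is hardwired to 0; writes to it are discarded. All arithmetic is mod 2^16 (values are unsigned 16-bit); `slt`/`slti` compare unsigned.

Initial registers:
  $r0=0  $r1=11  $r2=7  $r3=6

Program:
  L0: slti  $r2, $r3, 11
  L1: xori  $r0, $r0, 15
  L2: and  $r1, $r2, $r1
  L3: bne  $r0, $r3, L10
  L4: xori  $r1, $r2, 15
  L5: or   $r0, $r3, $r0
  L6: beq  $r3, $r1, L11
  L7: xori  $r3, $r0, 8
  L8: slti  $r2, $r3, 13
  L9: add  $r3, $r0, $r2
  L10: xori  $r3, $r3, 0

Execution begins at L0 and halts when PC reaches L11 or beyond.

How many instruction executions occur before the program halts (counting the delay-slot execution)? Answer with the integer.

6

[0] slti  $r2, $r3, 11  →  {$r0:0, $r1:11, $r2:1, $r3:6}
[1] xori  $r0, $r0, 15  →  {$r0:0, $r1:11, $r2:1, $r3:6}
[2] and  $r1, $r2, $r1  →  {$r0:0, $r1:1, $r2:1, $r3:6}
[3] bne  $r0, $r3, L10  →  {$r0:0, $r1:1, $r2:1, $r3:6}  ⟨branch taken⟩
[4] xori  $r1, $r2, 15  →  {$r0:0, $r1:14, $r2:1, $r3:6}
[10] xori  $r3, $r3, 0  →  {$r0:0, $r1:14, $r2:1, $r3:6}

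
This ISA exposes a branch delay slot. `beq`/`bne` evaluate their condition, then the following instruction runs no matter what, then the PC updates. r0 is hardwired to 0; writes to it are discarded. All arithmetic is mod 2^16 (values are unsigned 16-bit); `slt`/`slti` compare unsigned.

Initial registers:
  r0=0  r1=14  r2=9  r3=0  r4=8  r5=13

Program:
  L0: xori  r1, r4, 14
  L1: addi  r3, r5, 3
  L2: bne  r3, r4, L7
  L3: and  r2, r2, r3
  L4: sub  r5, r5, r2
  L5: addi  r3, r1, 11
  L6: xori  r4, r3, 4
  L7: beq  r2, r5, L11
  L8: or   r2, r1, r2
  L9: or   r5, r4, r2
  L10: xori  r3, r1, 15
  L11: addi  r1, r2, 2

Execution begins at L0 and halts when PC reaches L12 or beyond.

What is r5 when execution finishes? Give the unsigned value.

PC=0  xori  r1, r4, 14       | r0=0 r1=6 r2=9 r3=0 r4=8 r5=13
PC=1  addi  r3, r5, 3        | r0=0 r1=6 r2=9 r3=16 r4=8 r5=13
PC=2  bne  r3, r4, L7        | r0=0 r1=6 r2=9 r3=16 r4=8 r5=13  [TAKEN]
PC=3  and  r2, r2, r3        | r0=0 r1=6 r2=0 r3=16 r4=8 r5=13
PC=7  beq  r2, r5, L11       | r0=0 r1=6 r2=0 r3=16 r4=8 r5=13  [not taken]
PC=8  or   r2, r1, r2        | r0=0 r1=6 r2=6 r3=16 r4=8 r5=13
PC=9  or   r5, r4, r2        | r0=0 r1=6 r2=6 r3=16 r4=8 r5=14
PC=10 xori  r3, r1, 15       | r0=0 r1=6 r2=6 r3=9 r4=8 r5=14
PC=11 addi  r1, r2, 2        | r0=0 r1=8 r2=6 r3=9 r4=8 r5=14

14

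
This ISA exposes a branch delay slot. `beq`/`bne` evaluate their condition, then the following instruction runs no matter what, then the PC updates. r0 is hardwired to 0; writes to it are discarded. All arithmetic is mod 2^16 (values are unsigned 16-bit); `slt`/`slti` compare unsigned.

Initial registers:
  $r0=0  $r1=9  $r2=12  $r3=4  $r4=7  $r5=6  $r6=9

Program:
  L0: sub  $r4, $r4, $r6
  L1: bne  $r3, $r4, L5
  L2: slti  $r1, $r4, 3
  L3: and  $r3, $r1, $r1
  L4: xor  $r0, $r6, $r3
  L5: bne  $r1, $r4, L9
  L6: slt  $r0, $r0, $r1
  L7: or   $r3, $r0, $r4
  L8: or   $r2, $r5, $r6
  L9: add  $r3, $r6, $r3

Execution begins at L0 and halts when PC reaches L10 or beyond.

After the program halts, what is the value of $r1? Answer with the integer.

0

[0] sub  $r4, $r4, $r6  →  {$r0:0, $r1:9, $r2:12, $r3:4, $r4:65534, $r5:6, $r6:9}
[1] bne  $r3, $r4, L5  →  {$r0:0, $r1:9, $r2:12, $r3:4, $r4:65534, $r5:6, $r6:9}  ⟨branch taken⟩
[2] slti  $r1, $r4, 3  →  {$r0:0, $r1:0, $r2:12, $r3:4, $r4:65534, $r5:6, $r6:9}
[5] bne  $r1, $r4, L9  →  {$r0:0, $r1:0, $r2:12, $r3:4, $r4:65534, $r5:6, $r6:9}  ⟨branch taken⟩
[6] slt  $r0, $r0, $r1  →  {$r0:0, $r1:0, $r2:12, $r3:4, $r4:65534, $r5:6, $r6:9}
[9] add  $r3, $r6, $r3  →  {$r0:0, $r1:0, $r2:12, $r3:13, $r4:65534, $r5:6, $r6:9}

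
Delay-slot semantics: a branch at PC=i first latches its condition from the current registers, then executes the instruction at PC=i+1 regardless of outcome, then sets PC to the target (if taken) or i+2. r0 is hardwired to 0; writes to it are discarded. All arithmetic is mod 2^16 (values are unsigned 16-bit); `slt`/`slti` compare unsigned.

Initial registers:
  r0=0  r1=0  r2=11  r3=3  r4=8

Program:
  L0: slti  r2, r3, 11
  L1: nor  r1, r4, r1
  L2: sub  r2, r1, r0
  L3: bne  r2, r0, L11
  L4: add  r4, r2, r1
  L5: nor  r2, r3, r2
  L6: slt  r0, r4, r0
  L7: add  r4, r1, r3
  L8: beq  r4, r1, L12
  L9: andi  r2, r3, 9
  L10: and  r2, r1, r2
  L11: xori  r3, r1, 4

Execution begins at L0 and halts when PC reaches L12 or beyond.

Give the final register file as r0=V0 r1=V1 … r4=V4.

[0] slti  r2, r3, 11  →  {r0:0, r1:0, r2:1, r3:3, r4:8}
[1] nor  r1, r4, r1  →  {r0:0, r1:65527, r2:1, r3:3, r4:8}
[2] sub  r2, r1, r0  →  {r0:0, r1:65527, r2:65527, r3:3, r4:8}
[3] bne  r2, r0, L11  →  {r0:0, r1:65527, r2:65527, r3:3, r4:8}  ⟨branch taken⟩
[4] add  r4, r2, r1  →  {r0:0, r1:65527, r2:65527, r3:3, r4:65518}
[11] xori  r3, r1, 4  →  {r0:0, r1:65527, r2:65527, r3:65523, r4:65518}

r0=0 r1=65527 r2=65527 r3=65523 r4=65518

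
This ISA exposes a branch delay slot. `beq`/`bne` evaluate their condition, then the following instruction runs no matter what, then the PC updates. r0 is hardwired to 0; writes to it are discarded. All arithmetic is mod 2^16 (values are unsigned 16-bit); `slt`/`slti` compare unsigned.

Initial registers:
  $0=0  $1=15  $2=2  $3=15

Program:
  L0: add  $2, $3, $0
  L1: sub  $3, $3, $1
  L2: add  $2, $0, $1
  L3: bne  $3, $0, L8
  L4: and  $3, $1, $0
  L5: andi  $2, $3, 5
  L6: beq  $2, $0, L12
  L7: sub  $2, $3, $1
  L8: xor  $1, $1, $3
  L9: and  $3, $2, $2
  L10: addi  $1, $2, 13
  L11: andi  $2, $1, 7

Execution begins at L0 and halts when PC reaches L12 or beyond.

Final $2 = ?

PC=0  add  $2, $3, $0        | $0=0 $1=15 $2=15 $3=15
PC=1  sub  $3, $3, $1        | $0=0 $1=15 $2=15 $3=0
PC=2  add  $2, $0, $1        | $0=0 $1=15 $2=15 $3=0
PC=3  bne  $3, $0, L8        | $0=0 $1=15 $2=15 $3=0  [not taken]
PC=4  and  $3, $1, $0        | $0=0 $1=15 $2=15 $3=0
PC=5  andi  $2, $3, 5        | $0=0 $1=15 $2=0 $3=0
PC=6  beq  $2, $0, L12       | $0=0 $1=15 $2=0 $3=0  [TAKEN]
PC=7  sub  $2, $3, $1        | $0=0 $1=15 $2=65521 $3=0

65521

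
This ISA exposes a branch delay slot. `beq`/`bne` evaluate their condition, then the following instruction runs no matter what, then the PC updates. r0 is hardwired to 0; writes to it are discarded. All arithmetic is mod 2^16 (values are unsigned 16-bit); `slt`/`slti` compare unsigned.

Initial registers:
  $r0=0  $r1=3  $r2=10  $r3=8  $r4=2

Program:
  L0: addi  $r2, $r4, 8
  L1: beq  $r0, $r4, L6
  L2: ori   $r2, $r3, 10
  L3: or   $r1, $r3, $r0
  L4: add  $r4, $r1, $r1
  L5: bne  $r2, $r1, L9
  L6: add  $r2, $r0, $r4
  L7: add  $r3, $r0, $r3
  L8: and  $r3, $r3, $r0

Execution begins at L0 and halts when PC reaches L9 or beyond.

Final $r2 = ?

PC=0  addi  $r2, $r4, 8      | $r0=0 $r1=3 $r2=10 $r3=8 $r4=2
PC=1  beq  $r0, $r4, L6      | $r0=0 $r1=3 $r2=10 $r3=8 $r4=2  [not taken]
PC=2  ori   $r2, $r3, 10     | $r0=0 $r1=3 $r2=10 $r3=8 $r4=2
PC=3  or   $r1, $r3, $r0     | $r0=0 $r1=8 $r2=10 $r3=8 $r4=2
PC=4  add  $r4, $r1, $r1     | $r0=0 $r1=8 $r2=10 $r3=8 $r4=16
PC=5  bne  $r2, $r1, L9      | $r0=0 $r1=8 $r2=10 $r3=8 $r4=16  [TAKEN]
PC=6  add  $r2, $r0, $r4     | $r0=0 $r1=8 $r2=16 $r3=8 $r4=16

16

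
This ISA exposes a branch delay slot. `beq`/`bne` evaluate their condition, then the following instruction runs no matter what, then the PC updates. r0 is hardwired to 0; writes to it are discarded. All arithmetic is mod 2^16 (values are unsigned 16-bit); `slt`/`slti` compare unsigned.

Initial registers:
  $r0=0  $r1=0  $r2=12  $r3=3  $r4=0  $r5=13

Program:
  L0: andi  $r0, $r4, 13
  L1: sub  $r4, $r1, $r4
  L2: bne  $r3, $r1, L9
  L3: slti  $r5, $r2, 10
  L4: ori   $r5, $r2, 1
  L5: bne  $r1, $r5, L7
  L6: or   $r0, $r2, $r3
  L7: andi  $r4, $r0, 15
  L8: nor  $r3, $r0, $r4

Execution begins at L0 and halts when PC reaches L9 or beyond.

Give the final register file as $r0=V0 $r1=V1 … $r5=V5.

$r0=0 $r1=0 $r2=12 $r3=3 $r4=0 $r5=0

PC=0  andi  $r0, $r4, 13     | $r0=0 $r1=0 $r2=12 $r3=3 $r4=0 $r5=13
PC=1  sub  $r4, $r1, $r4     | $r0=0 $r1=0 $r2=12 $r3=3 $r4=0 $r5=13
PC=2  bne  $r3, $r1, L9      | $r0=0 $r1=0 $r2=12 $r3=3 $r4=0 $r5=13  [TAKEN]
PC=3  slti  $r5, $r2, 10     | $r0=0 $r1=0 $r2=12 $r3=3 $r4=0 $r5=0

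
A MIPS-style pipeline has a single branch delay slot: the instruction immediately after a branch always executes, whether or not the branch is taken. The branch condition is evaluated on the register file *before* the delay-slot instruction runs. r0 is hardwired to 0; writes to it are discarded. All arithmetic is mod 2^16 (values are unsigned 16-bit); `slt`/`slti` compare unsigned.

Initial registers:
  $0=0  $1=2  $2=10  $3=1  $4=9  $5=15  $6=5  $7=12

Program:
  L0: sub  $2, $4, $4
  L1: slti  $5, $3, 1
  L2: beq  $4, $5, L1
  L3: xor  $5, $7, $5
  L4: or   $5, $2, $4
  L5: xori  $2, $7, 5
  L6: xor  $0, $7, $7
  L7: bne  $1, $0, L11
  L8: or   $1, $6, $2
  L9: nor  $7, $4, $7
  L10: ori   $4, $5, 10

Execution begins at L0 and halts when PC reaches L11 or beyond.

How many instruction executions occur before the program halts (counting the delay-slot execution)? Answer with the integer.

PC=0  sub  $2, $4, $4        | $0=0 $1=2 $2=0 $3=1 $4=9 $5=15 $6=5 $7=12
PC=1  slti  $5, $3, 1        | $0=0 $1=2 $2=0 $3=1 $4=9 $5=0 $6=5 $7=12
PC=2  beq  $4, $5, L1        | $0=0 $1=2 $2=0 $3=1 $4=9 $5=0 $6=5 $7=12  [not taken]
PC=3  xor  $5, $7, $5        | $0=0 $1=2 $2=0 $3=1 $4=9 $5=12 $6=5 $7=12
PC=4  or   $5, $2, $4        | $0=0 $1=2 $2=0 $3=1 $4=9 $5=9 $6=5 $7=12
PC=5  xori  $2, $7, 5        | $0=0 $1=2 $2=9 $3=1 $4=9 $5=9 $6=5 $7=12
PC=6  xor  $0, $7, $7        | $0=0 $1=2 $2=9 $3=1 $4=9 $5=9 $6=5 $7=12
PC=7  bne  $1, $0, L11       | $0=0 $1=2 $2=9 $3=1 $4=9 $5=9 $6=5 $7=12  [TAKEN]
PC=8  or   $1, $6, $2        | $0=0 $1=13 $2=9 $3=1 $4=9 $5=9 $6=5 $7=12

9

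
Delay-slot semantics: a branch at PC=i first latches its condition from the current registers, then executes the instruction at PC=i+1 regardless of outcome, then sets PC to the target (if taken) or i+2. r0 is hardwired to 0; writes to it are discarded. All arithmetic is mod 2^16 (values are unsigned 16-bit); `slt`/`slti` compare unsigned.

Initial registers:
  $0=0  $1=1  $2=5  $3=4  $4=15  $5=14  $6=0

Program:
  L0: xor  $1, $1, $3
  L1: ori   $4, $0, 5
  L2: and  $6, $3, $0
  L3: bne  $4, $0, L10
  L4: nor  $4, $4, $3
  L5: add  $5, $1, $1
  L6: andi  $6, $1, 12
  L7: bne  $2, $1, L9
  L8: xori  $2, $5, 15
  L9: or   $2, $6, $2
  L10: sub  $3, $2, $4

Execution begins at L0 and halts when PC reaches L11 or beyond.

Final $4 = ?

65530

  step pc=0: xor  $1, $1, $3  regs=(0,5,5,4,15,14,0)
  step pc=1: ori   $4, $0, 5  regs=(0,5,5,4,5,14,0)
  step pc=2: and  $6, $3, $0  regs=(0,5,5,4,5,14,0)
  step pc=3: bne  $4, $0, L10  cond=T  regs=(0,5,5,4,5,14,0)
  step pc=4: nor  $4, $4, $3  regs=(0,5,5,4,65530,14,0)
  step pc=10: sub  $3, $2, $4  regs=(0,5,5,11,65530,14,0)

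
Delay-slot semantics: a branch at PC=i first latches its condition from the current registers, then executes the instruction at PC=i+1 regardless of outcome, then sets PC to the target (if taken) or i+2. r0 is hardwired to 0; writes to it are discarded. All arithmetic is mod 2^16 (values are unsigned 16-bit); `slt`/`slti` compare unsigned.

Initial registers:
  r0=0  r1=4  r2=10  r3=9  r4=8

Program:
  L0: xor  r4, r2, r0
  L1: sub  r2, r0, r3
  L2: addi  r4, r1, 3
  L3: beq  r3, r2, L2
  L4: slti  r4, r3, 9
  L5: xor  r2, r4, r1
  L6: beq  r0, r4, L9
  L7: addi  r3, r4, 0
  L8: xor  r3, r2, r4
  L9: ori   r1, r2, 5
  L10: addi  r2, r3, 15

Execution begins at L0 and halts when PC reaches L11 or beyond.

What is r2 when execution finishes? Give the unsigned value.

#0 xor  r4, r2, r0 ; 0/4/10/9/10
#1 sub  r2, r0, r3 ; 0/4/65527/9/10
#2 addi  r4, r1, 3 ; 0/4/65527/9/7
#3 beq  r3, r2, L2 ; 0/4/65527/9/7 ; →fallthru
#4 slti  r4, r3, 9 ; 0/4/65527/9/0
#5 xor  r2, r4, r1 ; 0/4/4/9/0
#6 beq  r0, r4, L9 ; 0/4/4/9/0 ; →target
#7 addi  r3, r4, 0 ; 0/4/4/0/0
#9 ori   r1, r2, 5 ; 0/5/4/0/0
#10 addi  r2, r3, 15 ; 0/5/15/0/0

15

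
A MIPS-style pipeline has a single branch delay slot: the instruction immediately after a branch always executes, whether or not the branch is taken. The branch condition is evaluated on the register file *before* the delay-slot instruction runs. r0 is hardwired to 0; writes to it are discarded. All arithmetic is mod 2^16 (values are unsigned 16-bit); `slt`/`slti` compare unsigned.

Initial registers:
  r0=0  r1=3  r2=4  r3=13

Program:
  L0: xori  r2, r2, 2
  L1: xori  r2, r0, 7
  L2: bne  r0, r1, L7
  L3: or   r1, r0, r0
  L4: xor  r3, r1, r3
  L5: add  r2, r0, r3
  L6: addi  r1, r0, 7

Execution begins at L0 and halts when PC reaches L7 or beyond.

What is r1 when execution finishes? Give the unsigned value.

0

[0] xori  r2, r2, 2  →  {r0:0, r1:3, r2:6, r3:13}
[1] xori  r2, r0, 7  →  {r0:0, r1:3, r2:7, r3:13}
[2] bne  r0, r1, L7  →  {r0:0, r1:3, r2:7, r3:13}  ⟨branch taken⟩
[3] or   r1, r0, r0  →  {r0:0, r1:0, r2:7, r3:13}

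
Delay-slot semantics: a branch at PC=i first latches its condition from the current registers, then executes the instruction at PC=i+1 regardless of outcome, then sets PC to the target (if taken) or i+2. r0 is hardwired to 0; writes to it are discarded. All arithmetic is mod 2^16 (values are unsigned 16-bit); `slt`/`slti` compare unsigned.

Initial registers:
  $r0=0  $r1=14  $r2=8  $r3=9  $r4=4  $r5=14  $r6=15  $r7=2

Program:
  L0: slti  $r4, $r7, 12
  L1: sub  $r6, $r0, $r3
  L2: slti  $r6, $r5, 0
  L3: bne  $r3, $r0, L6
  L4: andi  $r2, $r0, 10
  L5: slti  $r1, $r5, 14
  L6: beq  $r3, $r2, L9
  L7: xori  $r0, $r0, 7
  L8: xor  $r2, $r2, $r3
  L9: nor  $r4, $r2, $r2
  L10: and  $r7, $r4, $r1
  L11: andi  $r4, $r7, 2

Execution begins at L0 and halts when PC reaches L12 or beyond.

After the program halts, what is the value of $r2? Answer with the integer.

9

[0] slti  $r4, $r7, 12  →  {$r0:0, $r1:14, $r2:8, $r3:9, $r4:1, $r5:14, $r6:15, $r7:2}
[1] sub  $r6, $r0, $r3  →  {$r0:0, $r1:14, $r2:8, $r3:9, $r4:1, $r5:14, $r6:65527, $r7:2}
[2] slti  $r6, $r5, 0  →  {$r0:0, $r1:14, $r2:8, $r3:9, $r4:1, $r5:14, $r6:0, $r7:2}
[3] bne  $r3, $r0, L6  →  {$r0:0, $r1:14, $r2:8, $r3:9, $r4:1, $r5:14, $r6:0, $r7:2}  ⟨branch taken⟩
[4] andi  $r2, $r0, 10  →  {$r0:0, $r1:14, $r2:0, $r3:9, $r4:1, $r5:14, $r6:0, $r7:2}
[6] beq  $r3, $r2, L9  →  {$r0:0, $r1:14, $r2:0, $r3:9, $r4:1, $r5:14, $r6:0, $r7:2}  ⟨branch fallthrough⟩
[7] xori  $r0, $r0, 7  →  {$r0:0, $r1:14, $r2:0, $r3:9, $r4:1, $r5:14, $r6:0, $r7:2}
[8] xor  $r2, $r2, $r3  →  {$r0:0, $r1:14, $r2:9, $r3:9, $r4:1, $r5:14, $r6:0, $r7:2}
[9] nor  $r4, $r2, $r2  →  {$r0:0, $r1:14, $r2:9, $r3:9, $r4:65526, $r5:14, $r6:0, $r7:2}
[10] and  $r7, $r4, $r1  →  {$r0:0, $r1:14, $r2:9, $r3:9, $r4:65526, $r5:14, $r6:0, $r7:6}
[11] andi  $r4, $r7, 2  →  {$r0:0, $r1:14, $r2:9, $r3:9, $r4:2, $r5:14, $r6:0, $r7:6}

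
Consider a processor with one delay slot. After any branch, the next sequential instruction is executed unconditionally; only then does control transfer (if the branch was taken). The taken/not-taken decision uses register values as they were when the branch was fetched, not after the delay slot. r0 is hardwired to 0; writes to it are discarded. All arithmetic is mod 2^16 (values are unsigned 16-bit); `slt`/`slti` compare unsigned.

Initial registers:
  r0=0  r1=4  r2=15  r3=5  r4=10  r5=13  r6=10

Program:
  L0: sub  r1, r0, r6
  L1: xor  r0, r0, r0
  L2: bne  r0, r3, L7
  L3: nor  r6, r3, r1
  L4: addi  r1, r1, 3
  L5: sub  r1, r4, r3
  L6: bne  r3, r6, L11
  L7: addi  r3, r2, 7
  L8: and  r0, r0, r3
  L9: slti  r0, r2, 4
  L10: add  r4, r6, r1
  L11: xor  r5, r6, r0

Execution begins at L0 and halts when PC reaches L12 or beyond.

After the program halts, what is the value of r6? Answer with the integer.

[0] sub  r1, r0, r6  →  {r0:0, r1:65526, r2:15, r3:5, r4:10, r5:13, r6:10}
[1] xor  r0, r0, r0  →  {r0:0, r1:65526, r2:15, r3:5, r4:10, r5:13, r6:10}
[2] bne  r0, r3, L7  →  {r0:0, r1:65526, r2:15, r3:5, r4:10, r5:13, r6:10}  ⟨branch taken⟩
[3] nor  r6, r3, r1  →  {r0:0, r1:65526, r2:15, r3:5, r4:10, r5:13, r6:8}
[7] addi  r3, r2, 7  →  {r0:0, r1:65526, r2:15, r3:22, r4:10, r5:13, r6:8}
[8] and  r0, r0, r3  →  {r0:0, r1:65526, r2:15, r3:22, r4:10, r5:13, r6:8}
[9] slti  r0, r2, 4  →  {r0:0, r1:65526, r2:15, r3:22, r4:10, r5:13, r6:8}
[10] add  r4, r6, r1  →  {r0:0, r1:65526, r2:15, r3:22, r4:65534, r5:13, r6:8}
[11] xor  r5, r6, r0  →  {r0:0, r1:65526, r2:15, r3:22, r4:65534, r5:8, r6:8}

8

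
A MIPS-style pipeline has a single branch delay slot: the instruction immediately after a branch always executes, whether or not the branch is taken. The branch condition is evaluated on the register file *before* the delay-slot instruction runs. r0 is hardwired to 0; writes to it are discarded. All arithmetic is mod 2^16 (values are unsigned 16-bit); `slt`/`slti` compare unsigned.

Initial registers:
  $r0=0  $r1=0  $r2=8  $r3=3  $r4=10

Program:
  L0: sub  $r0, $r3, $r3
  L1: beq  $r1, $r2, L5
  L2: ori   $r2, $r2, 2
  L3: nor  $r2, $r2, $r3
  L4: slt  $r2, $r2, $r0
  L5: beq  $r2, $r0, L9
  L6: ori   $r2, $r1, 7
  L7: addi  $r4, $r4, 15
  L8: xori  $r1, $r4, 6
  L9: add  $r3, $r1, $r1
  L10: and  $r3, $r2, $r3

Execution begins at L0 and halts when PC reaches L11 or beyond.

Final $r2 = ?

7

[0] sub  $r0, $r3, $r3  →  {$r0:0, $r1:0, $r2:8, $r3:3, $r4:10}
[1] beq  $r1, $r2, L5  →  {$r0:0, $r1:0, $r2:8, $r3:3, $r4:10}  ⟨branch fallthrough⟩
[2] ori   $r2, $r2, 2  →  {$r0:0, $r1:0, $r2:10, $r3:3, $r4:10}
[3] nor  $r2, $r2, $r3  →  {$r0:0, $r1:0, $r2:65524, $r3:3, $r4:10}
[4] slt  $r2, $r2, $r0  →  {$r0:0, $r1:0, $r2:0, $r3:3, $r4:10}
[5] beq  $r2, $r0, L9  →  {$r0:0, $r1:0, $r2:0, $r3:3, $r4:10}  ⟨branch taken⟩
[6] ori   $r2, $r1, 7  →  {$r0:0, $r1:0, $r2:7, $r3:3, $r4:10}
[9] add  $r3, $r1, $r1  →  {$r0:0, $r1:0, $r2:7, $r3:0, $r4:10}
[10] and  $r3, $r2, $r3  →  {$r0:0, $r1:0, $r2:7, $r3:0, $r4:10}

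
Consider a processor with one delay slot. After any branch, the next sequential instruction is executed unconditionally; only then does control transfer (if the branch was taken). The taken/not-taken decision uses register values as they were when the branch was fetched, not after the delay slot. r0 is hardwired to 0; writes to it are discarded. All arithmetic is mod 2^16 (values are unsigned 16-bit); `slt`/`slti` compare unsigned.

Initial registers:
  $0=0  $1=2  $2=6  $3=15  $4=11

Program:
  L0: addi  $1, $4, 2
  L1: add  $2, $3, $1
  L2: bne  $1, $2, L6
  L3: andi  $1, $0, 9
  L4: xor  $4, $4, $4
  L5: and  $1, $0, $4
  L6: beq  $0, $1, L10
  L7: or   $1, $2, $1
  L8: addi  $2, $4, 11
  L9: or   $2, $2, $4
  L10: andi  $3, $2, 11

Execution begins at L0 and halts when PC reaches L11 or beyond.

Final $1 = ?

28

#0 addi  $1, $4, 2 ; 0/13/6/15/11
#1 add  $2, $3, $1 ; 0/13/28/15/11
#2 bne  $1, $2, L6 ; 0/13/28/15/11 ; →target
#3 andi  $1, $0, 9 ; 0/0/28/15/11
#6 beq  $0, $1, L10 ; 0/0/28/15/11 ; →target
#7 or   $1, $2, $1 ; 0/28/28/15/11
#10 andi  $3, $2, 11 ; 0/28/28/8/11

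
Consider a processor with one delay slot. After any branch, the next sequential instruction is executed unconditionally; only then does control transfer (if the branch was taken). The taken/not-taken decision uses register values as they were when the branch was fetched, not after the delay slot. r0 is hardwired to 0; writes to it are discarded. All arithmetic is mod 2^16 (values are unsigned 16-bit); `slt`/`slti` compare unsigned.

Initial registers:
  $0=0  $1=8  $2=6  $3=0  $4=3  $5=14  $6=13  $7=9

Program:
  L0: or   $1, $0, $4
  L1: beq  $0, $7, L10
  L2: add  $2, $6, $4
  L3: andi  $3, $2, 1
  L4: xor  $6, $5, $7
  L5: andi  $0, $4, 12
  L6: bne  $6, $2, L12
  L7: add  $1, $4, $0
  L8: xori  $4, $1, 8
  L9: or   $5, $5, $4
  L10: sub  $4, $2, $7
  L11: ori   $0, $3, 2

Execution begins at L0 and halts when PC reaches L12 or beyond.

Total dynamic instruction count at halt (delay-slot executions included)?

8

[0] or   $1, $0, $4  →  {$0:0, $1:3, $2:6, $3:0, $4:3, $5:14, $6:13, $7:9}
[1] beq  $0, $7, L10  →  {$0:0, $1:3, $2:6, $3:0, $4:3, $5:14, $6:13, $7:9}  ⟨branch fallthrough⟩
[2] add  $2, $6, $4  →  {$0:0, $1:3, $2:16, $3:0, $4:3, $5:14, $6:13, $7:9}
[3] andi  $3, $2, 1  →  {$0:0, $1:3, $2:16, $3:0, $4:3, $5:14, $6:13, $7:9}
[4] xor  $6, $5, $7  →  {$0:0, $1:3, $2:16, $3:0, $4:3, $5:14, $6:7, $7:9}
[5] andi  $0, $4, 12  →  {$0:0, $1:3, $2:16, $3:0, $4:3, $5:14, $6:7, $7:9}
[6] bne  $6, $2, L12  →  {$0:0, $1:3, $2:16, $3:0, $4:3, $5:14, $6:7, $7:9}  ⟨branch taken⟩
[7] add  $1, $4, $0  →  {$0:0, $1:3, $2:16, $3:0, $4:3, $5:14, $6:7, $7:9}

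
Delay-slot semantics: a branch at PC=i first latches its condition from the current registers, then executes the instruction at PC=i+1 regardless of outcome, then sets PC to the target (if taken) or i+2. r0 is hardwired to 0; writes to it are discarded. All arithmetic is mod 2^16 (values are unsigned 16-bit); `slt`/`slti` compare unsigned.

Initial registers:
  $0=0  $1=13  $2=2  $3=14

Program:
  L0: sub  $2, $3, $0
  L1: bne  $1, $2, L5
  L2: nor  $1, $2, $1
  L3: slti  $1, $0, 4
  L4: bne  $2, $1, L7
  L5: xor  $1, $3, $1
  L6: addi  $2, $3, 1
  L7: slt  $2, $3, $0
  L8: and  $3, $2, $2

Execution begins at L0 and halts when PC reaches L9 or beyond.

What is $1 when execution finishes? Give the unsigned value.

65534

  step pc=0: sub  $2, $3, $0  regs=(0,13,14,14)
  step pc=1: bne  $1, $2, L5  cond=T  regs=(0,13,14,14)
  step pc=2: nor  $1, $2, $1  regs=(0,65520,14,14)
  step pc=5: xor  $1, $3, $1  regs=(0,65534,14,14)
  step pc=6: addi  $2, $3, 1  regs=(0,65534,15,14)
  step pc=7: slt  $2, $3, $0  regs=(0,65534,0,14)
  step pc=8: and  $3, $2, $2  regs=(0,65534,0,0)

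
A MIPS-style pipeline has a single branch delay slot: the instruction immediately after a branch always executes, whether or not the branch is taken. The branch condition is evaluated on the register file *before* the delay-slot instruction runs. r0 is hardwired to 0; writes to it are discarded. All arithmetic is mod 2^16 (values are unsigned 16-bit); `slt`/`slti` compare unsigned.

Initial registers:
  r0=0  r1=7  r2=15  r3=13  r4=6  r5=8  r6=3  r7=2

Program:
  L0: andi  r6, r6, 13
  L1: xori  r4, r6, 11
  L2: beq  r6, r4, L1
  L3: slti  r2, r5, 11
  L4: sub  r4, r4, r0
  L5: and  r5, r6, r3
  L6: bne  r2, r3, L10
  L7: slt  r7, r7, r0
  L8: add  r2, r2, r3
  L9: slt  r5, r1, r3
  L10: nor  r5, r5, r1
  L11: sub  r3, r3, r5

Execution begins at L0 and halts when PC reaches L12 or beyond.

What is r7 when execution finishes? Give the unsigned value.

PC=0  andi  r6, r6, 13       | r0=0 r1=7 r2=15 r3=13 r4=6 r5=8 r6=1 r7=2
PC=1  xori  r4, r6, 11       | r0=0 r1=7 r2=15 r3=13 r4=10 r5=8 r6=1 r7=2
PC=2  beq  r6, r4, L1        | r0=0 r1=7 r2=15 r3=13 r4=10 r5=8 r6=1 r7=2  [not taken]
PC=3  slti  r2, r5, 11       | r0=0 r1=7 r2=1 r3=13 r4=10 r5=8 r6=1 r7=2
PC=4  sub  r4, r4, r0        | r0=0 r1=7 r2=1 r3=13 r4=10 r5=8 r6=1 r7=2
PC=5  and  r5, r6, r3        | r0=0 r1=7 r2=1 r3=13 r4=10 r5=1 r6=1 r7=2
PC=6  bne  r2, r3, L10       | r0=0 r1=7 r2=1 r3=13 r4=10 r5=1 r6=1 r7=2  [TAKEN]
PC=7  slt  r7, r7, r0        | r0=0 r1=7 r2=1 r3=13 r4=10 r5=1 r6=1 r7=0
PC=10 nor  r5, r5, r1        | r0=0 r1=7 r2=1 r3=13 r4=10 r5=65528 r6=1 r7=0
PC=11 sub  r3, r3, r5        | r0=0 r1=7 r2=1 r3=21 r4=10 r5=65528 r6=1 r7=0

0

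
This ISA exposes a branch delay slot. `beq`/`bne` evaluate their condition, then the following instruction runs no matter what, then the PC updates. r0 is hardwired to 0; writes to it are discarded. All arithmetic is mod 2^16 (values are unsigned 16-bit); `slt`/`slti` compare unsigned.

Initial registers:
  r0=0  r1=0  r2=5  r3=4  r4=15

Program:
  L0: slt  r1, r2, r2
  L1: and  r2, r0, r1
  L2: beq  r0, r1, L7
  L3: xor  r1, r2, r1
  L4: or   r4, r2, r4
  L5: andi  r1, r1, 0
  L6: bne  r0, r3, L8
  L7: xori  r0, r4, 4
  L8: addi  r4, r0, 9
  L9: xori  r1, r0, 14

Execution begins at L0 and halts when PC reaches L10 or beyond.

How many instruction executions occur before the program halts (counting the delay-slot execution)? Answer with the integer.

#0 slt  r1, r2, r2 ; 0/0/5/4/15
#1 and  r2, r0, r1 ; 0/0/0/4/15
#2 beq  r0, r1, L7 ; 0/0/0/4/15 ; →target
#3 xor  r1, r2, r1 ; 0/0/0/4/15
#7 xori  r0, r4, 4 ; 0/0/0/4/15
#8 addi  r4, r0, 9 ; 0/0/0/4/9
#9 xori  r1, r0, 14 ; 0/14/0/4/9

7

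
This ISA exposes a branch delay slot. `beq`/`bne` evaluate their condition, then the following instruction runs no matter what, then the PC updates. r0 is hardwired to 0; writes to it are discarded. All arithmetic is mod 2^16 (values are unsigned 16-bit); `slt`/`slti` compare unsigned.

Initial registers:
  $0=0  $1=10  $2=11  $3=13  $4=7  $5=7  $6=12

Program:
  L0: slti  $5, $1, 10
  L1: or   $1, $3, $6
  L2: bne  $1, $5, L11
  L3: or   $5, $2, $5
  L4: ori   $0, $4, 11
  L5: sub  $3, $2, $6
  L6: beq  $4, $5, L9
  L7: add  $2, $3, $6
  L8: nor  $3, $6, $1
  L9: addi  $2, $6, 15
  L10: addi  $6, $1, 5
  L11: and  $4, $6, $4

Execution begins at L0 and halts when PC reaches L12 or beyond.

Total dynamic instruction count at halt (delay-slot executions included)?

PC=0  slti  $5, $1, 10       | $0=0 $1=10 $2=11 $3=13 $4=7 $5=0 $6=12
PC=1  or   $1, $3, $6        | $0=0 $1=13 $2=11 $3=13 $4=7 $5=0 $6=12
PC=2  bne  $1, $5, L11       | $0=0 $1=13 $2=11 $3=13 $4=7 $5=0 $6=12  [TAKEN]
PC=3  or   $5, $2, $5        | $0=0 $1=13 $2=11 $3=13 $4=7 $5=11 $6=12
PC=11 and  $4, $6, $4        | $0=0 $1=13 $2=11 $3=13 $4=4 $5=11 $6=12

5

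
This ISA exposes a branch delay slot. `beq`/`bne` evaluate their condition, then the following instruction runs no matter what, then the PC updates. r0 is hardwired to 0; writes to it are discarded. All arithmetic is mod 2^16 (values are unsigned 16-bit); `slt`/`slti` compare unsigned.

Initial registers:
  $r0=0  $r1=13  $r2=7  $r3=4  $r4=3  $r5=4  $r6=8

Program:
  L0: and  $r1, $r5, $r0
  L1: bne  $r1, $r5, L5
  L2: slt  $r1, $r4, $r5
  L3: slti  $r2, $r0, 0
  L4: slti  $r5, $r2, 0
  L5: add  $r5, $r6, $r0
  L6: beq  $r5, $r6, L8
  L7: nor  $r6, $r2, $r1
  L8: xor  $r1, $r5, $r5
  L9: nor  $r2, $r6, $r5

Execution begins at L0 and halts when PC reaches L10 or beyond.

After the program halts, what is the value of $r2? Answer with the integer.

#0 and  $r1, $r5, $r0 ; 0/0/7/4/3/4/8
#1 bne  $r1, $r5, L5 ; 0/0/7/4/3/4/8 ; →target
#2 slt  $r1, $r4, $r5 ; 0/1/7/4/3/4/8
#5 add  $r5, $r6, $r0 ; 0/1/7/4/3/8/8
#6 beq  $r5, $r6, L8 ; 0/1/7/4/3/8/8 ; →target
#7 nor  $r6, $r2, $r1 ; 0/1/7/4/3/8/65528
#8 xor  $r1, $r5, $r5 ; 0/0/7/4/3/8/65528
#9 nor  $r2, $r6, $r5 ; 0/0/7/4/3/8/65528

7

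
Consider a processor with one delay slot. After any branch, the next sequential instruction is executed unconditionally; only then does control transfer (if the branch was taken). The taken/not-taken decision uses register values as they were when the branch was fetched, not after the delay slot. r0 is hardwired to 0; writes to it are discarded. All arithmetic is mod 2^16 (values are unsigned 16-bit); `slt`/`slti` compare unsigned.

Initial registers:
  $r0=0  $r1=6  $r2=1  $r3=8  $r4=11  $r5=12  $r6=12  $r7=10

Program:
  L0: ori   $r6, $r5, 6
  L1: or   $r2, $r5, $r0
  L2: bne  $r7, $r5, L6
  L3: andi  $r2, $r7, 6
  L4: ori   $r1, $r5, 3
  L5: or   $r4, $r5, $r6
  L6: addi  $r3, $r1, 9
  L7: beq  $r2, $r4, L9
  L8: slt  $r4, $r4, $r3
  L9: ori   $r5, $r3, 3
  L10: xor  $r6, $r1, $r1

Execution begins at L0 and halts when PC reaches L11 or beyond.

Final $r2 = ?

2

[0] ori   $r6, $r5, 6  →  {$r0:0, $r1:6, $r2:1, $r3:8, $r4:11, $r5:12, $r6:14, $r7:10}
[1] or   $r2, $r5, $r0  →  {$r0:0, $r1:6, $r2:12, $r3:8, $r4:11, $r5:12, $r6:14, $r7:10}
[2] bne  $r7, $r5, L6  →  {$r0:0, $r1:6, $r2:12, $r3:8, $r4:11, $r5:12, $r6:14, $r7:10}  ⟨branch taken⟩
[3] andi  $r2, $r7, 6  →  {$r0:0, $r1:6, $r2:2, $r3:8, $r4:11, $r5:12, $r6:14, $r7:10}
[6] addi  $r3, $r1, 9  →  {$r0:0, $r1:6, $r2:2, $r3:15, $r4:11, $r5:12, $r6:14, $r7:10}
[7] beq  $r2, $r4, L9  →  {$r0:0, $r1:6, $r2:2, $r3:15, $r4:11, $r5:12, $r6:14, $r7:10}  ⟨branch fallthrough⟩
[8] slt  $r4, $r4, $r3  →  {$r0:0, $r1:6, $r2:2, $r3:15, $r4:1, $r5:12, $r6:14, $r7:10}
[9] ori   $r5, $r3, 3  →  {$r0:0, $r1:6, $r2:2, $r3:15, $r4:1, $r5:15, $r6:14, $r7:10}
[10] xor  $r6, $r1, $r1  →  {$r0:0, $r1:6, $r2:2, $r3:15, $r4:1, $r5:15, $r6:0, $r7:10}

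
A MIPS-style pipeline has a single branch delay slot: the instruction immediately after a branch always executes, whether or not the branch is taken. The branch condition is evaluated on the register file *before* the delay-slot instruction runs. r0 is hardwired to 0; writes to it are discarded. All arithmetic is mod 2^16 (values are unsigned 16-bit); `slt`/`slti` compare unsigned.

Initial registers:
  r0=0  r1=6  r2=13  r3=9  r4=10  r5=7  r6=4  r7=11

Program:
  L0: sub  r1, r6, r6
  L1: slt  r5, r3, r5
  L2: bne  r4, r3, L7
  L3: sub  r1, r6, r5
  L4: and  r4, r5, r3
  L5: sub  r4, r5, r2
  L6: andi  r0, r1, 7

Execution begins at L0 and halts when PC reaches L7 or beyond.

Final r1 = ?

4

[0] sub  r1, r6, r6  →  {r0:0, r1:0, r2:13, r3:9, r4:10, r5:7, r6:4, r7:11}
[1] slt  r5, r3, r5  →  {r0:0, r1:0, r2:13, r3:9, r4:10, r5:0, r6:4, r7:11}
[2] bne  r4, r3, L7  →  {r0:0, r1:0, r2:13, r3:9, r4:10, r5:0, r6:4, r7:11}  ⟨branch taken⟩
[3] sub  r1, r6, r5  →  {r0:0, r1:4, r2:13, r3:9, r4:10, r5:0, r6:4, r7:11}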